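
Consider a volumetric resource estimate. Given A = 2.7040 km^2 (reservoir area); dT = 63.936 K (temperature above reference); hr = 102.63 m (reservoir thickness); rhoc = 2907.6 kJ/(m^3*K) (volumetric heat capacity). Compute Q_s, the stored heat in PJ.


Step 1: Vr = A*1e6*hr = 2.704*1e6*102.63 = 2.775115e+08 m^3
Step 2: Q_s = Vr*rhoc*dT/1e12 = 2.775115e+08*2907.6*63.936/1e12 = 51.589 PJ
Q_s = 51.589 PJ


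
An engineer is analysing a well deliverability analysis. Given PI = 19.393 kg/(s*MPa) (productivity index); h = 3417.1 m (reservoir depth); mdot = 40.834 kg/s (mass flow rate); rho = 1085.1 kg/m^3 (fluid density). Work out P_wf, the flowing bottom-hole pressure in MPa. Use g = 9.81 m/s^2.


Step 1: P_i = rho*g*h/1e6 = 1085.1*9.81*3417.1/1e6 = 36.37445 MPa
Step 2: P_wf = P_i - mdot/PI = 36.37445 - 40.834/19.393 = 34.269 MPa
P_wf = 34.269 MPa


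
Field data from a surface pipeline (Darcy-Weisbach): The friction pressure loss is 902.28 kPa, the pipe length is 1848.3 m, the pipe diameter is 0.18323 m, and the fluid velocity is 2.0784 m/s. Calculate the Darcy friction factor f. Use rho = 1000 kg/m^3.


f = dP*1000 / ((L/D)*(rho*vel^2/2))
f = 902.28*1000 / ((1848.3/0.18323)*(1000*2.0784^2/2))
f = 0.041413


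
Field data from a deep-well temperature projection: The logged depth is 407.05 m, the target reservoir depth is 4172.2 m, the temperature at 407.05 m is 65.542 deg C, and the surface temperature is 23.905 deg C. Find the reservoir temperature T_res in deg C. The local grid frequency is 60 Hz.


Step 1: grad = (T_d1 - T_surf)/d1 * 1000 = (65.542 - 23.905)/407.05 * 1000 = 102.2896 deg C/km
Step 2: T_res = T_surf + grad*d2/1000 = 23.905 + 102.2896*4172.2/1000 = 450.68 deg C
T_res = 450.68 deg C


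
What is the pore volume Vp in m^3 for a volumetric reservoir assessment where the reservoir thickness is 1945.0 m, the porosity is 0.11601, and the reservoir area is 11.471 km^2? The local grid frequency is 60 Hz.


Vp = A * 1e6 * hr * phi
Vp = 11.471 * 1e6 * 1945.0 * 0.11601
Vp = 2.5883e+09 m^3


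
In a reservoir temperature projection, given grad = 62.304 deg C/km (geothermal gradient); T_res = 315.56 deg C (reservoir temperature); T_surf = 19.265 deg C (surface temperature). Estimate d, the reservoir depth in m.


d = (T_res - T_surf) / grad * 1000
d = (315.56 - 19.265) / 62.304 * 1000
d = 4755.6 m


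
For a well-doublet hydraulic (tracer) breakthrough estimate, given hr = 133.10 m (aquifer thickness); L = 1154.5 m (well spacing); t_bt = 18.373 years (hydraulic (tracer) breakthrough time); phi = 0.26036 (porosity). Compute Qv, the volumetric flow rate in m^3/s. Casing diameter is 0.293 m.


Qv = pi*hr*phi*L^2 / (3*t_bt*365.25*86400)
Qv = pi*133.10*0.26036*1154.5^2 / (3*18.373*365.25*86400)
Qv = 0.083423 m^3/s


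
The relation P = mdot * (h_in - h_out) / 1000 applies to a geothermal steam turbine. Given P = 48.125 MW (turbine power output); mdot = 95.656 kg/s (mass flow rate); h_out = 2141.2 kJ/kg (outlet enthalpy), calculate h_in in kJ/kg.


h_in = h_out + P * 1000 / mdot
h_in = 2141.2 + 48.125 * 1000 / 95.656
h_in = 2644.3 kJ/kg


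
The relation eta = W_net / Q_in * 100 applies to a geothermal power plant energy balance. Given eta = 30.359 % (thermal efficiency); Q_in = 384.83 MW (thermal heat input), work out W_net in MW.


W_net = eta / 100 * Q_in
W_net = 30.359 / 100 * 384.83
W_net = 116.83 MW


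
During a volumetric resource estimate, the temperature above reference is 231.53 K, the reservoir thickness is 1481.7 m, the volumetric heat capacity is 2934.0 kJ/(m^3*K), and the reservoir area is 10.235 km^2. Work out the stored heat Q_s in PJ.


Step 1: Vr = A*1e6*hr = 10.235*1e6*1481.7 = 1.516520e+10 m^3
Step 2: Q_s = Vr*rhoc*dT/1e12 = 1.516520e+10*2934.0*231.53/1e12 = 10302 PJ
Q_s = 10302 PJ


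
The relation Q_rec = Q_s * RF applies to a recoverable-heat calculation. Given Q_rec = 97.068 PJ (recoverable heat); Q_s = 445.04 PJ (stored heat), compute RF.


RF = Q_rec / Q_s
RF = 97.068 / 445.04
RF = 0.21811


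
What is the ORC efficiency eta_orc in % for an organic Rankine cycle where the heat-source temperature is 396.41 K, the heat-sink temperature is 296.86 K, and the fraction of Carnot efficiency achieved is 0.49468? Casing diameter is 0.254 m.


eta_orc = (1 - Tc/Th) * f * 100
eta_orc = (1 - 296.86/396.41) * 0.49468 * 100
eta_orc = 12.423 %


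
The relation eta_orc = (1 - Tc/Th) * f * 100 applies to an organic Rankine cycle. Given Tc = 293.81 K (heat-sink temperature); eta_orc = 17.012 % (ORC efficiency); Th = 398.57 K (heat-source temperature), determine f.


f = (eta_orc/100) / (1 - Tc/Th)
f = (17.012/100) / (1 - 293.81/398.57)
f = 0.64724


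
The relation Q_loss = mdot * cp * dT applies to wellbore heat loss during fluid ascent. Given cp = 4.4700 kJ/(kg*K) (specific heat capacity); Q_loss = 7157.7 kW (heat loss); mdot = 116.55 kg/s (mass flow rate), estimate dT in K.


dT = Q_loss / (mdot * cp)
dT = 7157.7 / (116.55 * 4.4700)
dT = 13.739 K


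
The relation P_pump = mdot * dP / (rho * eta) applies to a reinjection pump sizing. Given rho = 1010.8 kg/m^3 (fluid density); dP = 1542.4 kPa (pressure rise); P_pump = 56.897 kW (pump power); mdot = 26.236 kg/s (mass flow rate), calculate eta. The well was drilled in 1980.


eta = mdot * dP / (rho * P_pump)
eta = 26.236 * 1542.4 / (1010.8 * 56.897)
eta = 0.70362


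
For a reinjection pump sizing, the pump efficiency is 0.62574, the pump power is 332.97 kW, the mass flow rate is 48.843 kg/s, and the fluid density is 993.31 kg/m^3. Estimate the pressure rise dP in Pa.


dP = P_pump * rho * eta / mdot
dP = 332.97 * 993.31 * 0.62574 / 48.843
dP = 4237.225 kPa
Convert: 4237.225 kPa * 1000.0 = 4.2372e+06 Pa
dP = 4.2372e+06 Pa


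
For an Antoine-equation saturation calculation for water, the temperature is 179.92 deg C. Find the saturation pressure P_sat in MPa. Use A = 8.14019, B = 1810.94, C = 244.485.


P_sat = 10^(A - B/(C + T)) / 760 * 0.101325
P_sat = 10^(8.14019 - 1810.94/(244.485 + 179.92)) / 760 * 0.101325
P_sat = 0.99560 MPa


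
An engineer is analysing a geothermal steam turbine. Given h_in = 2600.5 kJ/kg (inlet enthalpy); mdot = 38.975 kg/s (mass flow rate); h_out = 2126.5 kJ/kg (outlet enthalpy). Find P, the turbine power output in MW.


P = mdot * (h_in - h_out) / 1000
P = 38.975 * (2600.5 - 2126.5) / 1000
P = 18.474 MW


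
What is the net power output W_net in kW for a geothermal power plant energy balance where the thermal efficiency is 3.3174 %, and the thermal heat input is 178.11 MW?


W_net = eta / 100 * Q_in
W_net = 3.3174 / 100 * 178.11
W_net = 5.908621 MW
Convert: 5.908621 MW * 1000.0 = 5908.6 kW
W_net = 5908.6 kW


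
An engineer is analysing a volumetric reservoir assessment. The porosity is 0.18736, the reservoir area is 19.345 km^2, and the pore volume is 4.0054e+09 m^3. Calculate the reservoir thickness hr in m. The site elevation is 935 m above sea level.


hr = Vp / (A * 1e6 * phi)
hr = 4.0054e+09 / (19.345 * 1e6 * 0.18736)
hr = 1105.1 m


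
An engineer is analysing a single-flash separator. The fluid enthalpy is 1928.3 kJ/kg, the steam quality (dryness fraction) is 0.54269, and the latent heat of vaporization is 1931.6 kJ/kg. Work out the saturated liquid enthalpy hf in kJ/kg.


hf = h - x * hfg
hf = 1928.3 - 0.54269 * 1931.6
hf = 880.04 kJ/kg


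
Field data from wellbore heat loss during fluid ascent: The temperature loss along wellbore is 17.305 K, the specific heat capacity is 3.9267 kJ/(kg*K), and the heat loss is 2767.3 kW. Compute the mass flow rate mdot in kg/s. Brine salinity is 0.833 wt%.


mdot = Q_loss / (cp * dT)
mdot = 2767.3 / (3.9267 * 17.305)
mdot = 40.725 kg/s


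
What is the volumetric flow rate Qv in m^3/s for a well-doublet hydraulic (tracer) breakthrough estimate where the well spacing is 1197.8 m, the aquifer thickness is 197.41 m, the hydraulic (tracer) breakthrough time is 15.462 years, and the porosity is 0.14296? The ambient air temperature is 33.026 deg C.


Qv = pi*hr*phi*L^2 / (3*t_bt*365.25*86400)
Qv = pi*197.41*0.14296*1197.8^2 / (3*15.462*365.25*86400)
Qv = 0.086898 m^3/s


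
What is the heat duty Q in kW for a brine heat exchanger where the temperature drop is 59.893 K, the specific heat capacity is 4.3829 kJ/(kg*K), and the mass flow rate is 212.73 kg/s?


Q = mdot * cp * dT / 1000
Q = 212.73 * 4.3829 * 59.893 / 1000
Q = 55.84269 MW
Convert: 55.84269 MW * 1000.0 = 55843 kW
Q = 55843 kW


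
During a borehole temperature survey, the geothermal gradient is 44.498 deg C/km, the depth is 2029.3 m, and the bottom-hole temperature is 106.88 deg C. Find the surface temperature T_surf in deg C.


T_surf = T_d - grad * d / 1000
T_surf = 106.88 - 44.498 * 2029.3 / 1000
T_surf = 16.580 deg C


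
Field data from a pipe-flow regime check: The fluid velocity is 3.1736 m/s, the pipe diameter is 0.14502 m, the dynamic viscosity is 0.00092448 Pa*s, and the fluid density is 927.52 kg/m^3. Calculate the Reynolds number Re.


Re = rho * vel * D / mu
Re = 927.52 * 3.1736 * 0.14502 / 0.00092448
Re = 4.6175e+05


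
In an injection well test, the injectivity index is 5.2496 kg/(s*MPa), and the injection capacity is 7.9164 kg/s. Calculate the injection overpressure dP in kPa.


dP = mdot * 1000 / II
dP = 7.9164 * 1000 / 5.2496
dP = 1508.0 kPa


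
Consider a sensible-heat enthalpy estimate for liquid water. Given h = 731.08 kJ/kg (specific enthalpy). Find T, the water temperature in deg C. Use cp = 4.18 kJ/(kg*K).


T = h / cp
T = 731.08 / 4.18
T = 174.90 deg C


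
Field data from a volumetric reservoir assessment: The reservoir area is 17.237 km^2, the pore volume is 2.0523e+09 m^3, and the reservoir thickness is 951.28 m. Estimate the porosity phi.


phi = Vp / (A * 1e6 * hr)
phi = 2.0523e+09 / (17.237 * 1e6 * 951.28)
phi = 0.12516


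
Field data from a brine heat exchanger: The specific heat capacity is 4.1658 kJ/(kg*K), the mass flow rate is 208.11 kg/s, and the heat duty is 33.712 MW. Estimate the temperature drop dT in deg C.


dT = Q * 1000 / (mdot * cp)
dT = 33.712 * 1000 / (208.11 * 4.1658)
dT = 38.88599 K
Convert (temperature difference, 1 K = 1 deg C): 38.88599 K = 38.88599 deg C
dT = 38.886 deg C


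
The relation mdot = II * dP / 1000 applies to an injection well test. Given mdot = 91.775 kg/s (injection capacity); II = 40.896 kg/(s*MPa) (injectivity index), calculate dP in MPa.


dP = mdot * 1000 / II
dP = 91.775 * 1000 / 40.896
dP = 2244.107 kPa
Convert: 2244.107 kPa * 0.001 = 2.2441 MPa
dP = 2.2441 MPa


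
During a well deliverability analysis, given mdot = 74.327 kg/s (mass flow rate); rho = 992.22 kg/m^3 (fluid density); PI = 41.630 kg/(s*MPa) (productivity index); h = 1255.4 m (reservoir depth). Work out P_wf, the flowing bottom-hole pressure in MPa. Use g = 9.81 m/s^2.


Step 1: P_i = rho*g*h/1e6 = 992.22*9.81*1255.4/1e6 = 12.21966 MPa
Step 2: P_wf = P_i - mdot/PI = 12.21966 - 74.327/41.63 = 10.434 MPa
P_wf = 10.434 MPa


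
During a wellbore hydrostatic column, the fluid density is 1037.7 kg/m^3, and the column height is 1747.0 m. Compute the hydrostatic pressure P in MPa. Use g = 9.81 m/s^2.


P = rho * g * h / 1e6
P = 1037.7 * 9.81 * 1747.0 / 1e6
P = 17.784 MPa


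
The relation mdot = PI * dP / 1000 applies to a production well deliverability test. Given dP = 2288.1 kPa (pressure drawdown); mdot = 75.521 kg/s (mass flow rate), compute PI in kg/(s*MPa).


PI = mdot * 1000 / dP
PI = 75.521 * 1000 / 2288.1
PI = 33.006 kg/(s*MPa)


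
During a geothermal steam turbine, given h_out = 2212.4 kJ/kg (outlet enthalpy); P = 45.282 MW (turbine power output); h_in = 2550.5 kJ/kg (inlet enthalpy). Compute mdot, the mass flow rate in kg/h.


mdot = P * 1000 / (h_in - h_out)
mdot = 45.282 * 1000 / (2550.5 - 2212.4)
mdot = 133.9308 kg/s
Convert: 133.9308 kg/s * 3600.0 = 4.8215e+05 kg/h
mdot = 4.8215e+05 kg/h


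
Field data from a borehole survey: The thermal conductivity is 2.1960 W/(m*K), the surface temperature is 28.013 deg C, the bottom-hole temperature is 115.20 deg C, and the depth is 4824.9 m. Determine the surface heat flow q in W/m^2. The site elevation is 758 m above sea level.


Step 1: grad = (T_d - T_surf)/d * 1000 = (115.2 - 28.013)/4824.9 * 1000 = 18.07022 deg C/km
Step 2: q = k * grad / 1000 = 2.196 * 18.07022 / 1000 = 0.039682 W/m^2
q = 0.039682 W/m^2


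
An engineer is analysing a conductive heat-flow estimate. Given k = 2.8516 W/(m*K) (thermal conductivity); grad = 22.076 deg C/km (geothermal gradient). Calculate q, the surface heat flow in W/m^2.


q = k * grad / 1000
q = 2.8516 * 22.076 / 1000
q = 0.062952 W/m^2


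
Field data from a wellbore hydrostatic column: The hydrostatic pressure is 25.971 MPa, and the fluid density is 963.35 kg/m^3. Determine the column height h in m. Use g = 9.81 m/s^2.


h = P * 1e6 / (g * rho)
h = 25.971 * 1e6 / (9.81 * 963.35)
h = 2748.1 m


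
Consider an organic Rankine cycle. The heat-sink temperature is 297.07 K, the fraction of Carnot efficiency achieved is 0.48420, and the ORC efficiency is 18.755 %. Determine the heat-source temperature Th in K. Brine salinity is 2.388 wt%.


Th = Tc / (1 - (eta_orc/100)/f)
Th = 297.07 / (1 - (18.755/100)/0.48420)
Th = 484.89 K


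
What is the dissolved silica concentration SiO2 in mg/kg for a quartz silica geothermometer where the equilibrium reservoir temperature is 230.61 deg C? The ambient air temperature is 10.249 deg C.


SiO2 = 10^(5.19 - 1309/(T_eq + 273.15))
SiO2 = 10^(5.19 - 1309/(230.61 + 273.15))
SiO2 = 390.43 mg/kg


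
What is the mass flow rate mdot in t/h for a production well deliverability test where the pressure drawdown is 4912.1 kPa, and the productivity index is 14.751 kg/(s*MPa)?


mdot = PI * dP / 1000
mdot = 14.751 * 4912.1 / 1000
mdot = 72.45839 kg/s
Convert: 72.45839 kg/s * 3.6 = 260.85 t/h
mdot = 260.85 t/h


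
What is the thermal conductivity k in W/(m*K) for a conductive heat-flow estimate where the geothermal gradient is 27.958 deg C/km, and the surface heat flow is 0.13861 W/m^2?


k = q * 1000 / grad
k = 0.13861 * 1000 / 27.958
k = 4.9578 W/(m*K)


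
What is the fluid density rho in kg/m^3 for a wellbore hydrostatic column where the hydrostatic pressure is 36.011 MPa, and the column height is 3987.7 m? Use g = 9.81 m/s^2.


rho = P * 1e6 / (g * h)
rho = 36.011 * 1e6 / (9.81 * 3987.7)
rho = 920.54 kg/m^3


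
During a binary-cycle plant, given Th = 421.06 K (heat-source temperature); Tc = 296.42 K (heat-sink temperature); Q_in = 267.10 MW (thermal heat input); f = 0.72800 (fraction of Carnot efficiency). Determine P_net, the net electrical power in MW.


Step 1: eta = (1 - Tc/Th)*f = (1 - 296.42/421.06)*0.728 = 0.2154988
Step 2: P_net = eta * Q_in = 0.2154988 * 267.1 = 57.560 MW
P_net = 57.560 MW


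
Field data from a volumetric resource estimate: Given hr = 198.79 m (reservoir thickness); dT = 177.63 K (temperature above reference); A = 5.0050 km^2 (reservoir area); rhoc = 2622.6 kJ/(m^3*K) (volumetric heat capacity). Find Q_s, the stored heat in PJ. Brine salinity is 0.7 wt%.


Step 1: Vr = A*1e6*hr = 5.005*1e6*198.79 = 9.949440e+08 m^3
Step 2: Q_s = Vr*rhoc*dT/1e12 = 9.949440e+08*2622.6*177.63/1e12 = 463.50 PJ
Q_s = 463.50 PJ


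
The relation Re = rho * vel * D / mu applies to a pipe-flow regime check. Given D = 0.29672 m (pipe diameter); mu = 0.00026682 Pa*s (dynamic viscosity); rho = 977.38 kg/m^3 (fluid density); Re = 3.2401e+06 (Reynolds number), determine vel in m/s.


vel = Re * mu / (rho * D)
vel = 3.2401e+06 * 0.00026682 / (977.38 * 0.29672)
vel = 2.9810 m/s


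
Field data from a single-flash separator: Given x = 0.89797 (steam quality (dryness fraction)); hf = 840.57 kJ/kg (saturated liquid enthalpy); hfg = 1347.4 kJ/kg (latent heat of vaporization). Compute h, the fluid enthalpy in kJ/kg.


h = hf + x * hfg
h = 840.57 + 0.89797 * 1347.4
h = 2050.5 kJ/kg


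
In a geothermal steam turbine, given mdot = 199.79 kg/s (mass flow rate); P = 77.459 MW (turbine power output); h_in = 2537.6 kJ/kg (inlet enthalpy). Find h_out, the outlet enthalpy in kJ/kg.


h_out = h_in - P * 1000 / mdot
h_out = 2537.6 - 77.459 * 1000 / 199.79
h_out = 2149.9 kJ/kg


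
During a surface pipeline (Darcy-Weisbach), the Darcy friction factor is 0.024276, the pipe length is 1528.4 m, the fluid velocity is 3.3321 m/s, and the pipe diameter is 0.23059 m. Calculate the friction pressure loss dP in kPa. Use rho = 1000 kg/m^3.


dP = f * (L/D) * (rho*vel^2/2) / 1000
dP = 0.024276 * (1528.4/0.23059) * (1000*3.3321^2/2) / 1000
dP = 893.26 kPa


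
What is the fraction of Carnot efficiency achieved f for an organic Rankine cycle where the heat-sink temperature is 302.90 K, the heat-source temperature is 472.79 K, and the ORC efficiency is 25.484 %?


f = (eta_orc/100) / (1 - Tc/Th)
f = (25.484/100) / (1 - 302.90/472.79)
f = 0.70920


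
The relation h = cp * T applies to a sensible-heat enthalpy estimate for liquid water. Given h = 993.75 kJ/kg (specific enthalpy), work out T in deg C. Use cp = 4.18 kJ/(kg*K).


T = h / cp
T = 993.75 / 4.18
T = 237.74 deg C


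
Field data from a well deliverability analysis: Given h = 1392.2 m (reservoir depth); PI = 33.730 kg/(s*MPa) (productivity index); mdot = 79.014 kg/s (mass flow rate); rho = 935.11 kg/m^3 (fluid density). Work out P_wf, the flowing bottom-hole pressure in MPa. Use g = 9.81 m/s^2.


Step 1: P_i = rho*g*h/1e6 = 935.11*9.81*1392.2/1e6 = 12.77125 MPa
Step 2: P_wf = P_i - mdot/PI = 12.77125 - 79.014/33.73 = 10.429 MPa
P_wf = 10.429 MPa


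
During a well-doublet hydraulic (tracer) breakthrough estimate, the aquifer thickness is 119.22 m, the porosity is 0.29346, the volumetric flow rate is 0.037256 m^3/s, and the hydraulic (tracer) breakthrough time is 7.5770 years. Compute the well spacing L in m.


L = sqrt(t_bt*365.25*86400*3*Qv / (pi*hr*phi))
L = sqrt(7.5770*365.25*86400*3*0.037256 / (pi*119.22*0.29346))
L = 493.10 m


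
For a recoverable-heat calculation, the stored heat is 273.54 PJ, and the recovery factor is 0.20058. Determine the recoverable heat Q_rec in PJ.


Q_rec = Q_s * RF
Q_rec = 273.54 * 0.20058
Q_rec = 54.867 PJ


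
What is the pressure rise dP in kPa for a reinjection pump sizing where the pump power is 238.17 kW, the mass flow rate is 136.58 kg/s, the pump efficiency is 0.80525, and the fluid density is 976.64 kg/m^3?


dP = P_pump * rho * eta / mdot
dP = 238.17 * 976.64 * 0.80525 / 136.58
dP = 1371.4 kPa


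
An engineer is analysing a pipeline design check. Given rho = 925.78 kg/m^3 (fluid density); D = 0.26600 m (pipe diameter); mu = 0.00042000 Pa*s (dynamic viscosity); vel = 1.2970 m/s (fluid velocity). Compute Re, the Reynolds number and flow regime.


Step 1: Re = rho*vel*D/mu = 925.78*1.297*0.266/0.00042 = 7.6047e+05
Step 2: Re = 7.6047e+05 > 4000, so flow is turbulent.
Re = 7.6047e+05 (turbulent)


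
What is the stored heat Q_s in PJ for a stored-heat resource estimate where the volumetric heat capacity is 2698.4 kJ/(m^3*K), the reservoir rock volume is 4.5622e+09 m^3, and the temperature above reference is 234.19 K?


Q_s = Vr * rhoc * dT / 1e12
Q_s = 4.5622e+09 * 2698.4 * 234.19 / 1e12
Q_s = 2883.0 PJ


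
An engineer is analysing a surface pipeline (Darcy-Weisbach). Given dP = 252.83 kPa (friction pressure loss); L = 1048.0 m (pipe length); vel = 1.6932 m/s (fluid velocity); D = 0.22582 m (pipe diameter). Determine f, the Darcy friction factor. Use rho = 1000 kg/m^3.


f = dP*1000 / ((L/D)*(rho*vel^2/2))
f = 252.83*1000 / ((1048.0/0.22582)*(1000*1.6932^2/2))
f = 0.038005


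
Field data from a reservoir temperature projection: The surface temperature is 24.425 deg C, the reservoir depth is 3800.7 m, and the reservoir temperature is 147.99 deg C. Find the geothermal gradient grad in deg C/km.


grad = (T_res - T_surf) / d * 1000
grad = (147.99 - 24.425) / 3800.7 * 1000
grad = 32.511 deg C/km


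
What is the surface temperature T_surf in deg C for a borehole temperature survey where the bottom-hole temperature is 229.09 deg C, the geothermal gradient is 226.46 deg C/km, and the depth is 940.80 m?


T_surf = T_d - grad * d / 1000
T_surf = 229.09 - 226.46 * 940.80 / 1000
T_surf = 16.036 deg C


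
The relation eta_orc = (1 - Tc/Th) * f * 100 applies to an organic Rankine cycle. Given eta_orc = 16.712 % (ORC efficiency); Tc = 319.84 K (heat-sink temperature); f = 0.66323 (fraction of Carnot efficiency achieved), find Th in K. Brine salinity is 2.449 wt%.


Th = Tc / (1 - (eta_orc/100)/f)
Th = 319.84 / (1 - (16.712/100)/0.66323)
Th = 427.58 K


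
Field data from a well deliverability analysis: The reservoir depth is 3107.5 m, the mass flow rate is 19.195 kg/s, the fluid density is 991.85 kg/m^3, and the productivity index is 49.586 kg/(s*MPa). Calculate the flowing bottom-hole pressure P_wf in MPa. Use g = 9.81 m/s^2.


Step 1: P_i = rho*g*h/1e6 = 991.85*9.81*3107.5/1e6 = 30.23613 MPa
Step 2: P_wf = P_i - mdot/PI = 30.23613 - 19.195/49.586 = 29.849 MPa
P_wf = 29.849 MPa


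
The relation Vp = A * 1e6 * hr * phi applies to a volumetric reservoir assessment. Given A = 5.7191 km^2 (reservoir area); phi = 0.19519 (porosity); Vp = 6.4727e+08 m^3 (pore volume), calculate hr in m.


hr = Vp / (A * 1e6 * phi)
hr = 6.4727e+08 / (5.7191 * 1e6 * 0.19519)
hr = 579.83 m


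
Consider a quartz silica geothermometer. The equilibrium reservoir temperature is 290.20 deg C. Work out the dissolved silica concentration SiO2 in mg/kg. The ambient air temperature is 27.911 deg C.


SiO2 = 10^(5.19 - 1309/(T_eq + 273.15))
SiO2 = 10^(5.19 - 1309/(290.20 + 273.15))
SiO2 = 735.19 mg/kg


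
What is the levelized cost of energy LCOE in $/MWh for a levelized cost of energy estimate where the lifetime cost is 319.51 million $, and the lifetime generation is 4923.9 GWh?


LCOE = C_tot / E_tot * 100
LCOE = 319.51 / 4923.9 * 100
LCOE = 6.488962 cents/kWh
Convert: 6.488962 cents/kWh * 10.0 = 64.890 $/MWh
LCOE = 64.890 $/MWh


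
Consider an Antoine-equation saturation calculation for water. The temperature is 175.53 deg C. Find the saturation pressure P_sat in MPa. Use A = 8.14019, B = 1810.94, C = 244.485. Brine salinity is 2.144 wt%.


P_sat = 10^(A - B/(C + T)) / 760 * 0.101325
P_sat = 10^(8.14019 - 1810.94/(244.485 + 175.53)) / 760 * 0.101325
P_sat = 0.89843 MPa


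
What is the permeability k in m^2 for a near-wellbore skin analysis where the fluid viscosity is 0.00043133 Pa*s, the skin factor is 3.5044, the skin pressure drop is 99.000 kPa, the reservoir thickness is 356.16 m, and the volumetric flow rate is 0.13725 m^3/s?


k = S*q*mu / (2*pi*dP_s*1000*hr)
k = 3.5044*0.13725*0.00043133 / (2*pi*99.000*1000*356.16)
k = 9.3643e-13 m^2


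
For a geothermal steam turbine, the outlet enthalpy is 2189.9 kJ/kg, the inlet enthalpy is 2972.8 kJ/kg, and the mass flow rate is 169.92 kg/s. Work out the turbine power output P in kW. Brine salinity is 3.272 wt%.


P = mdot * (h_in - h_out) / 1000
P = 169.92 * (2972.8 - 2189.9) / 1000
P = 133.0304 MW
Convert: 133.0304 MW * 1000.0 = 1.3303e+05 kW
P = 1.3303e+05 kW


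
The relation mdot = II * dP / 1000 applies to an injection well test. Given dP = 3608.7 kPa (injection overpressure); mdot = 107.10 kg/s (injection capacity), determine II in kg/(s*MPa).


II = mdot * 1000 / dP
II = 107.10 * 1000 / 3608.7
II = 29.678 kg/(s*MPa)


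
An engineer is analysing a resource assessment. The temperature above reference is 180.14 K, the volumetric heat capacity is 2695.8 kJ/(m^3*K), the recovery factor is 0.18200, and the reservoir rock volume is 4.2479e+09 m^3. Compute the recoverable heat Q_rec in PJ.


Step 1: Q_s = Vr*rhoc*dT/1e12 = 4.2479e+09*2695.8*180.14/1e12 = 2062.871 PJ
Step 2: Q_rec = Q_s * RF = 2062.871 * 0.182 = 375.44 PJ
Q_rec = 375.44 PJ


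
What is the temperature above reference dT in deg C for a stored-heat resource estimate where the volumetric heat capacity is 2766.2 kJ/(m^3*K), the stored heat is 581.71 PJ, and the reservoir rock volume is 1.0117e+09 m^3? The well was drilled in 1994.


dT = Q_s * 1e12 / (Vr * rhoc)
dT = 581.71 * 1e12 / (1.0117e+09 * 2766.2)
dT = 207.8601 K
Convert (temperature difference, 1 K = 1 deg C): 207.8601 K = 207.8601 deg C
dT = 207.86 deg C


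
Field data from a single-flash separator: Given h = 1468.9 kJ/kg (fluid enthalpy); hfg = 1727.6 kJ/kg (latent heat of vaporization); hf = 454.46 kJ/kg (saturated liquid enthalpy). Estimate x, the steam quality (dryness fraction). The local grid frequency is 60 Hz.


x = (h - hf) / hfg
x = (1468.9 - 454.46) / 1727.6
x = 0.58720


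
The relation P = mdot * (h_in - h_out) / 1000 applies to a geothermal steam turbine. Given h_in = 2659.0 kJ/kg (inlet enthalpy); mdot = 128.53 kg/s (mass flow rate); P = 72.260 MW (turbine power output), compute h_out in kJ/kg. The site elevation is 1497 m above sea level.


h_out = h_in - P * 1000 / mdot
h_out = 2659.0 - 72.260 * 1000 / 128.53
h_out = 2096.8 kJ/kg


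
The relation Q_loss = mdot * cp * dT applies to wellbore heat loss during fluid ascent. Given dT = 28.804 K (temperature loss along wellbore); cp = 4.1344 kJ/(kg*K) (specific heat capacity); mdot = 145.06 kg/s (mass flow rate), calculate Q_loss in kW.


Q_loss = mdot * cp * dT
Q_loss = 145.06 * 4.1344 * 28.804
Q_loss = 17275 kW


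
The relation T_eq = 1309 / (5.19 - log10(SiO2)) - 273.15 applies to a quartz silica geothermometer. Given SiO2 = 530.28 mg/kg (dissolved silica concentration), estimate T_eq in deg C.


T_eq = 1309 / (5.19 - log10(SiO2)) - 273.15
T_eq = 1309 / (5.19 - log10(530.28)) - 273.15
T_eq = 257.78 deg C


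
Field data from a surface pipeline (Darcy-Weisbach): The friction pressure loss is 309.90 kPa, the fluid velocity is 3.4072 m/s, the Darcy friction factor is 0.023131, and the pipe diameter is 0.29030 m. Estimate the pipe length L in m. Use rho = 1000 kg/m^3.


L = dP*1000*D / (f*rho*vel^2/2)
L = 309.90*1000*0.29030 / (0.023131*1000*3.4072^2/2)
L = 670.05 m


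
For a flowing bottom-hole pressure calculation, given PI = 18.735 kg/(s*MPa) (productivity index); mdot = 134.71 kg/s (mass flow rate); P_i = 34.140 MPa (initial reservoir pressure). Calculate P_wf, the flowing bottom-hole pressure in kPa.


P_wf = P_i - mdot / PI
P_wf = 34.140 - 134.71 / 18.735
P_wf = 26.94971 MPa
Convert: 26.94971 MPa * 1000.0 = 26950 kPa
P_wf = 26950 kPa


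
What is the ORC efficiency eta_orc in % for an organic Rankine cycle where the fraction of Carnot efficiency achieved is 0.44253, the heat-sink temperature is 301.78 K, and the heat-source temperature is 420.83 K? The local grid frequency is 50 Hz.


eta_orc = (1 - Tc/Th) * f * 100
eta_orc = (1 - 301.78/420.83) * 0.44253 * 100
eta_orc = 12.519 %


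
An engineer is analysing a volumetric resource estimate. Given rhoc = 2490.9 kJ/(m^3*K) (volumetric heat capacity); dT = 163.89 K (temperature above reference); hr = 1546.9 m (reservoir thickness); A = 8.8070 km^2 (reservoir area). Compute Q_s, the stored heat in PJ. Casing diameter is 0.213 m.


Step 1: Vr = A*1e6*hr = 8.807*1e6*1546.9 = 1.362355e+10 m^3
Step 2: Q_s = Vr*rhoc*dT/1e12 = 1.362355e+10*2490.9*163.89/1e12 = 5561.6 PJ
Q_s = 5561.6 PJ


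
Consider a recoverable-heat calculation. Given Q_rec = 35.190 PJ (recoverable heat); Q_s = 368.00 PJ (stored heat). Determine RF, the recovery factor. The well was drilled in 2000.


RF = Q_rec / Q_s
RF = 35.190 / 368.00
RF = 0.095625


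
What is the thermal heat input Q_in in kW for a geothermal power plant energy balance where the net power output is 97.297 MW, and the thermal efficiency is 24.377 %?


Q_in = W_net / (eta / 100)
Q_in = 97.297 / (24.377 / 100)
Q_in = 399.1344 MW
Convert: 399.1344 MW * 1000.0 = 3.9913e+05 kW
Q_in = 3.9913e+05 kW


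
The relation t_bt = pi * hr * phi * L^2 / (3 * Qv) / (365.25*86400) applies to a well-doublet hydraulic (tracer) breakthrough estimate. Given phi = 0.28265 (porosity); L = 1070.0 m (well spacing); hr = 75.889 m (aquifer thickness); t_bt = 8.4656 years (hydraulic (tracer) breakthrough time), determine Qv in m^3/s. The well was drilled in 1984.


Qv = pi*hr*phi*L^2 / (3*t_bt*365.25*86400)
Qv = pi*75.889*0.28265*1070.0^2 / (3*8.4656*365.25*86400)
Qv = 0.096264 m^3/s


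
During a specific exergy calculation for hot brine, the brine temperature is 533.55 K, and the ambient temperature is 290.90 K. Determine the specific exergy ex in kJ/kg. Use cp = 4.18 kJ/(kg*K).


ex = cp * ((T_b - T_0) - T_0 * ln(T_b/T_0))
ex = 4.18 * ((533.55 - 290.90) - 290.90 * ln(533.55/290.90))
ex = 276.71 kJ/kg


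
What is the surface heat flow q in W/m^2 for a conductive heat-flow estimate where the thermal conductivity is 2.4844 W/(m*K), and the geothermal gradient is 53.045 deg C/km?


q = k * grad / 1000
q = 2.4844 * 53.045 / 1000
q = 0.13178 W/m^2


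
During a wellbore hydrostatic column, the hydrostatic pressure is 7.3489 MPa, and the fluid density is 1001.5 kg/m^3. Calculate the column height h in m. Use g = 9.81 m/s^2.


h = P * 1e6 / (g * rho)
h = 7.3489 * 1e6 / (9.81 * 1001.5)
h = 748.00 m


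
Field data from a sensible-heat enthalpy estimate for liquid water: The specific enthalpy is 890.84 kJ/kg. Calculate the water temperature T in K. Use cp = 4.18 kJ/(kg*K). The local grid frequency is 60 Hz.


T = h / cp
T = 890.84 / 4.18
T = 213.1196 deg C
Convert to K: 213.1196 + 273.15 = 486.27 K
T = 486.27 K


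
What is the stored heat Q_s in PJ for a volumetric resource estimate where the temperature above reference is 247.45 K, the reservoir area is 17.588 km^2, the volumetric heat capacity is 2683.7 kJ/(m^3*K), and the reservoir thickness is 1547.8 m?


Step 1: Vr = A*1e6*hr = 17.588*1e6*1547.8 = 2.722271e+10 m^3
Step 2: Q_s = Vr*rhoc*dT/1e12 = 2.722271e+10*2683.7*247.45/1e12 = 18078 PJ
Q_s = 18078 PJ


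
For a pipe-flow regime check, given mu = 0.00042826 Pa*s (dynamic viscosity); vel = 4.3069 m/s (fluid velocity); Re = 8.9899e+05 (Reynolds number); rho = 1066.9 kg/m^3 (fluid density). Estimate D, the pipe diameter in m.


D = Re * mu / (rho * vel)
D = 8.9899e+05 * 0.00042826 / (1066.9 * 4.3069)
D = 0.083786 m


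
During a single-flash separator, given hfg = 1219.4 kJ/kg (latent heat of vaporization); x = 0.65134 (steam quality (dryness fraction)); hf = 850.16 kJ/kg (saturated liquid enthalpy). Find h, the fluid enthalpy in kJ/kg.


h = hf + x * hfg
h = 850.16 + 0.65134 * 1219.4
h = 1644.4 kJ/kg


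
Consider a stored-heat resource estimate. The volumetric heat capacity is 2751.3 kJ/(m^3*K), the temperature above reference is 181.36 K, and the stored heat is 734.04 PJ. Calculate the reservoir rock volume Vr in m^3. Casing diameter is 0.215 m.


Vr = Q_s * 1e12 / (rhoc * dT)
Vr = 734.04 * 1e12 / (2751.3 * 181.36)
Vr = 1.4711e+09 m^3


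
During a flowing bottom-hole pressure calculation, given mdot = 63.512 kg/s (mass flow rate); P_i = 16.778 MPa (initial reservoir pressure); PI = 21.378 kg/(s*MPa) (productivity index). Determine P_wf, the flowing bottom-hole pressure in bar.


P_wf = P_i - mdot / PI
P_wf = 16.778 - 63.512 / 21.378
P_wf = 13.80710 MPa
Convert: 13.80710 MPa * 10.0 = 138.07 bar
P_wf = 138.07 bar


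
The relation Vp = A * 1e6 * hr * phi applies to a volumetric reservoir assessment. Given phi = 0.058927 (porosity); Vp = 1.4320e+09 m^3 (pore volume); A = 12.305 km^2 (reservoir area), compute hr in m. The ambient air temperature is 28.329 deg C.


hr = Vp / (A * 1e6 * phi)
hr = 1.4320e+09 / (12.305 * 1e6 * 0.058927)
hr = 1974.9 m


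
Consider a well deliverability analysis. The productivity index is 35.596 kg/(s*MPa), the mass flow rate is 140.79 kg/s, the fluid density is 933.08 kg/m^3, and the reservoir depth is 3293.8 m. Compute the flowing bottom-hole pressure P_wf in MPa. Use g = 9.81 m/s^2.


Step 1: P_i = rho*g*h/1e6 = 933.08*9.81*3293.8/1e6 = 30.14985 MPa
Step 2: P_wf = P_i - mdot/PI = 30.14985 - 140.79/35.596 = 26.195 MPa
P_wf = 26.195 MPa


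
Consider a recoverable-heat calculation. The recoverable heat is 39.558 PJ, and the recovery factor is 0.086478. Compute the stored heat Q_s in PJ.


Q_s = Q_rec / RF
Q_s = 39.558 / 0.086478
Q_s = 457.43 PJ


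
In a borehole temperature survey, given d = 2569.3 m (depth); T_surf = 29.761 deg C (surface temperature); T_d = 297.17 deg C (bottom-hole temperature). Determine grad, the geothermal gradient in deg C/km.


grad = (T_d - T_surf) / d * 1000
grad = (297.17 - 29.761) / 2569.3 * 1000
grad = 104.08 deg C/km


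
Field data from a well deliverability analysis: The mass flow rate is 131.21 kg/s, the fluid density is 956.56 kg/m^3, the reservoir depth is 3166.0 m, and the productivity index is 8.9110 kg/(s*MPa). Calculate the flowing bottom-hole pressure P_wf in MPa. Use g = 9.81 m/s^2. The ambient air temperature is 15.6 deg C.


Step 1: P_i = rho*g*h/1e6 = 956.56*9.81*3166.0/1e6 = 29.70928 MPa
Step 2: P_wf = P_i - mdot/PI = 29.70928 - 131.21/8.911 = 14.985 MPa
P_wf = 14.985 MPa


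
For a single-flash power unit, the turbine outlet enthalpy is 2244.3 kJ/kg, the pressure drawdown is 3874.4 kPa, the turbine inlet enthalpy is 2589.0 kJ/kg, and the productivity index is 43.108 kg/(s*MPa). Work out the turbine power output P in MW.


Step 1: mdot = PI * dP / 1000 = 43.108 * 3874.4 / 1000 = 167.0176 kg/s
Step 2: P = mdot*(h_in - h_out)/1000 = 167.0176*(2589.0 - 2244.3)/1000 = 57.571 MW
P = 57.571 MW


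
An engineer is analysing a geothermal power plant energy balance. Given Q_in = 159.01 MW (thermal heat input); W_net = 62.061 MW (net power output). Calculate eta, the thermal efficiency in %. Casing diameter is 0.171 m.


eta = W_net / Q_in * 100
eta = 62.061 / 159.01 * 100
eta = 39.030 %


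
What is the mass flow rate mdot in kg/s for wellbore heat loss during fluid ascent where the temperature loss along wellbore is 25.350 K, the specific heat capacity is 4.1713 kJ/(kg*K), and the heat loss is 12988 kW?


mdot = Q_loss / (cp * dT)
mdot = 12988 / (4.1713 * 25.350)
mdot = 122.83 kg/s


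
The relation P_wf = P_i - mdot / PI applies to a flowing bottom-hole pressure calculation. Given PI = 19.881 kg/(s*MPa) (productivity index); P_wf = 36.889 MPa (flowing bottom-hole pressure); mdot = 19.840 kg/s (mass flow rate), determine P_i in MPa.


P_i = P_wf + mdot / PI
P_i = 36.889 + 19.840 / 19.881
P_i = 37.887 MPa


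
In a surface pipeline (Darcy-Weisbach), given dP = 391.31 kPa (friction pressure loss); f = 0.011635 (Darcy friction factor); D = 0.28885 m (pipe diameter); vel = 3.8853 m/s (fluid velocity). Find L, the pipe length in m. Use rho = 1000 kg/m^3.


L = dP*1000*D / (f*rho*vel^2/2)
L = 391.31*1000*0.28885 / (0.011635*1000*3.8853^2/2)
L = 1287.1 m


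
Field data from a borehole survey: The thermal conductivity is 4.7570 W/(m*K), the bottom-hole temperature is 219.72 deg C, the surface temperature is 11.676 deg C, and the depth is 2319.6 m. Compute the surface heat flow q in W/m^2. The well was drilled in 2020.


Step 1: grad = (T_d - T_surf)/d * 1000 = (219.72 - 11.676)/2319.6 * 1000 = 89.68960 deg C/km
Step 2: q = k * grad / 1000 = 4.757 * 89.68960 / 1000 = 0.42665 W/m^2
q = 0.42665 W/m^2


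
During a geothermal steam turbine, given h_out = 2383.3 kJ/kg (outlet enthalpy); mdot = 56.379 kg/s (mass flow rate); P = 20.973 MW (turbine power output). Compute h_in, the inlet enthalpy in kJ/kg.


h_in = h_out + P * 1000 / mdot
h_in = 2383.3 + 20.973 * 1000 / 56.379
h_in = 2755.3 kJ/kg


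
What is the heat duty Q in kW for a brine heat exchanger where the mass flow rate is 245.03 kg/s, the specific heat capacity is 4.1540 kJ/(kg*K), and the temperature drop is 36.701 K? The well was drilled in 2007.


Q = mdot * cp * dT / 1000
Q = 245.03 * 4.1540 * 36.701 / 1000
Q = 37.35628 MW
Convert: 37.35628 MW * 1000.0 = 37356 kW
Q = 37356 kW


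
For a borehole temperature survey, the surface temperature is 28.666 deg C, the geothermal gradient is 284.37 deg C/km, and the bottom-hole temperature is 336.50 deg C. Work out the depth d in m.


d = (T_d - T_surf) / grad * 1000
d = (336.50 - 28.666) / 284.37 * 1000
d = 1082.5 m


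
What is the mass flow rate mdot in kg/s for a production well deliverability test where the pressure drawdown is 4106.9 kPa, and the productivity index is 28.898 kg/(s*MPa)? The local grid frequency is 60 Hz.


mdot = PI * dP / 1000
mdot = 28.898 * 4106.9 / 1000
mdot = 118.68 kg/s


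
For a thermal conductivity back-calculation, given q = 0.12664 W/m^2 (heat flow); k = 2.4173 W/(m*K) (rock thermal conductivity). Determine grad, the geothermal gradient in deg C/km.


grad = q / k * 1000
grad = 0.12664 / 2.4173 * 1000
grad = 52.389 deg C/km


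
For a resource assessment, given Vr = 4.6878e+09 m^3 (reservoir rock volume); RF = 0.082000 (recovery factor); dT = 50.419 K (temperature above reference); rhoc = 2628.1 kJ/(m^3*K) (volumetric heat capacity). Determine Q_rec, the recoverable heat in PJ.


Step 1: Q_s = Vr*rhoc*dT/1e12 = 4.6878e+09*2628.1*50.419/1e12 = 621.1624 PJ
Step 2: Q_rec = Q_s * RF = 621.1624 * 0.082 = 50.935 PJ
Q_rec = 50.935 PJ


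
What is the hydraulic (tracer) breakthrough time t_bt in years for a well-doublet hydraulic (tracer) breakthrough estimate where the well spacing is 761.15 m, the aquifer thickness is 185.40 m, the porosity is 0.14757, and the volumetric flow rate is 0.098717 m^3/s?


t_bt = pi * hr * phi * L^2 / (3 * Qv) / (365.25*86400)
t_bt = pi * 185.40 * 0.14757 * 761.15^2 / (3 * 0.098717) / (365.25*86400)
t_bt = 5.3282 years


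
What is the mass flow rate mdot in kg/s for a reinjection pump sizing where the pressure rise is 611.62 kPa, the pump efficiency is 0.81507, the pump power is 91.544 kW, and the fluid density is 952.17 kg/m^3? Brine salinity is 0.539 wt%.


mdot = P_pump * rho * eta / dP
mdot = 91.544 * 952.17 * 0.81507 / 611.62
mdot = 116.16 kg/s


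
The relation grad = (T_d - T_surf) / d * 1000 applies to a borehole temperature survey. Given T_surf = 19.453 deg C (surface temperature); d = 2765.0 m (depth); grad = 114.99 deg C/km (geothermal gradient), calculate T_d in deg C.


T_d = T_surf + grad * d / 1000
T_d = 19.453 + 114.99 * 2765.0 / 1000
T_d = 337.40 deg C


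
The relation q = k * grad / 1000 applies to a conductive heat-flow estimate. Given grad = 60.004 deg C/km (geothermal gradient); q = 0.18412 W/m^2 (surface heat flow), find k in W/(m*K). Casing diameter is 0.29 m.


k = q * 1000 / grad
k = 0.18412 * 1000 / 60.004
k = 3.0685 W/(m*K)


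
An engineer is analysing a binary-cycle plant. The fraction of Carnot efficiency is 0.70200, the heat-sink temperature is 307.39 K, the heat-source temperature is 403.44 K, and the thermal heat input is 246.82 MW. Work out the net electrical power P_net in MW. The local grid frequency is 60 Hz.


Step 1: eta = (1 - Tc/Th)*f = (1 - 307.39/403.44)*0.702 = 0.1671304
Step 2: P_net = eta * Q_in = 0.1671304 * 246.82 = 41.251 MW
P_net = 41.251 MW


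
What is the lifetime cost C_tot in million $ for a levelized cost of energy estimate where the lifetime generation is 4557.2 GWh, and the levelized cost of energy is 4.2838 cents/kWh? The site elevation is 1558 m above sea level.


C_tot = LCOE / 100 * E_tot
C_tot = 4.2838 / 100 * 4557.2
C_tot = 195.22 million $


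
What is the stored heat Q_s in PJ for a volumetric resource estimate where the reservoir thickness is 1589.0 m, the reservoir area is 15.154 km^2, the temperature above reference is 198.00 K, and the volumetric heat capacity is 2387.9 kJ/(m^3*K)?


Step 1: Vr = A*1e6*hr = 15.154*1e6*1589.0 = 2.407971e+10 m^3
Step 2: Q_s = Vr*rhoc*dT/1e12 = 2.407971e+10*2387.9*198.0/1e12 = 11385 PJ
Q_s = 11385 PJ


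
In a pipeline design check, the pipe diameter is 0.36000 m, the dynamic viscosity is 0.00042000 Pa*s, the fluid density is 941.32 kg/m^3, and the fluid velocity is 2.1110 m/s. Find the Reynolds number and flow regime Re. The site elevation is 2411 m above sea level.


Step 1: Re = rho*vel*D/mu = 941.32*2.111*0.36/0.00042 = 1.7033e+06
Step 2: Re = 1.7033e+06 > 4000, so flow is turbulent.
Re = 1.7033e+06 (turbulent)
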